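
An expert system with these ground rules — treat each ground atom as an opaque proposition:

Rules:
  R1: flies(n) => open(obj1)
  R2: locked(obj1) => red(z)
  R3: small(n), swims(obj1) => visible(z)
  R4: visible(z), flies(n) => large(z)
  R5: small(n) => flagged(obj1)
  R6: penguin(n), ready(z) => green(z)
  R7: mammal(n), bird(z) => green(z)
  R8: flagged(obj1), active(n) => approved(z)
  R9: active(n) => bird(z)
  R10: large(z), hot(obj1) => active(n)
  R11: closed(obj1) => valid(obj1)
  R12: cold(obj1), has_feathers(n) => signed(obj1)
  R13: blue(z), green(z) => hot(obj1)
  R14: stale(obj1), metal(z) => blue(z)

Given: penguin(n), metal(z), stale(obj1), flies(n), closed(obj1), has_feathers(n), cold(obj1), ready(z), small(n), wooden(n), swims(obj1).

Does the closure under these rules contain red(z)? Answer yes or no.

Round 1: R1 [flies(n) => open(obj1)]; R3 [small(n), swims(obj1) => visible(z)]; R5 [small(n) => flagged(obj1)]; R6 [penguin(n), ready(z) => green(z)]; R11 [closed(obj1) => valid(obj1)]; R12 [cold(obj1), has_feathers(n) => signed(obj1)]; R14 [stale(obj1), metal(z) => blue(z)]. New: open(obj1), visible(z), flagged(obj1), green(z), valid(obj1), signed(obj1), blue(z).
Round 2: R4 [visible(z), flies(n) => large(z)]; R13 [blue(z), green(z) => hot(obj1)]. New: large(z), hot(obj1).
Round 3: R10 [large(z), hot(obj1) => active(n)]. New: active(n).
Round 4: R8 [flagged(obj1), active(n) => approved(z)]; R9 [active(n) => bird(z)]. New: approved(z), bird(z).
Fixed point reached. red(z) is concluded only by R2; R2 needs locked(obj1) (never derived).

no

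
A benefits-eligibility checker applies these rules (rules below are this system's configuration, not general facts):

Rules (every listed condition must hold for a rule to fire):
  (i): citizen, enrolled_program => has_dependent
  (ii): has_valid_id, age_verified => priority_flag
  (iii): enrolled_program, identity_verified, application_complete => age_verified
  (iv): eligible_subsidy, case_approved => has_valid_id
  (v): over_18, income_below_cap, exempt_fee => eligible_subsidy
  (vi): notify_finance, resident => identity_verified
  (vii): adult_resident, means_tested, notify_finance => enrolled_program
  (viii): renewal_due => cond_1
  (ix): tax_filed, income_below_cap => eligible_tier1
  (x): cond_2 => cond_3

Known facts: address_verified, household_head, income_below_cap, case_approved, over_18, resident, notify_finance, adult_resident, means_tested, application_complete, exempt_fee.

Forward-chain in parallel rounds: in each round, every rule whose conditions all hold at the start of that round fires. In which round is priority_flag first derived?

[1] (v) [over_18, income_below_cap, exempt_fee => eligible_subsidy]; (vi) [notify_finance, resident => identity_verified]; (vii) [adult_resident, means_tested, notify_finance => enrolled_program]. ⇒ new: eligible_subsidy, identity_verified, enrolled_program.
[2] (iii) [enrolled_program, identity_verified, application_complete => age_verified]; (iv) [eligible_subsidy, case_approved => has_valid_id]. ⇒ new: age_verified, has_valid_id.
[3] (ii) [has_valid_id, age_verified => priority_flag]. ⇒ new: priority_flag.
priority_flag first appears in round 3.

3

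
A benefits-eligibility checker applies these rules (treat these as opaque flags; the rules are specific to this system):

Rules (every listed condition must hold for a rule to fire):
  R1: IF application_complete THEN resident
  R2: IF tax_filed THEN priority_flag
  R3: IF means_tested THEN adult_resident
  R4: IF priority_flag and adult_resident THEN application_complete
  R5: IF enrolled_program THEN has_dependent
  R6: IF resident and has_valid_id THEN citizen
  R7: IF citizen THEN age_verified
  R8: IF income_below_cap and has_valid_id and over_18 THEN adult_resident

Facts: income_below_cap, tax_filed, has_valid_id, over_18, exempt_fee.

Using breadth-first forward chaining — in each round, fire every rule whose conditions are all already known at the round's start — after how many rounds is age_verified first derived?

Round 1: R2 [IF tax_filed THEN priority_flag]; R8 [IF income_below_cap and has_valid_id and over_18 THEN adult_resident]. Adds priority_flag, adult_resident.
Round 2: R4 [IF priority_flag and adult_resident THEN application_complete]. Adds application_complete.
Round 3: R1 [IF application_complete THEN resident]. Adds resident.
Round 4: R6 [IF resident and has_valid_id THEN citizen]. Adds citizen.
Round 5: R7 [IF citizen THEN age_verified]. Adds age_verified.
age_verified first appears in round 5.

5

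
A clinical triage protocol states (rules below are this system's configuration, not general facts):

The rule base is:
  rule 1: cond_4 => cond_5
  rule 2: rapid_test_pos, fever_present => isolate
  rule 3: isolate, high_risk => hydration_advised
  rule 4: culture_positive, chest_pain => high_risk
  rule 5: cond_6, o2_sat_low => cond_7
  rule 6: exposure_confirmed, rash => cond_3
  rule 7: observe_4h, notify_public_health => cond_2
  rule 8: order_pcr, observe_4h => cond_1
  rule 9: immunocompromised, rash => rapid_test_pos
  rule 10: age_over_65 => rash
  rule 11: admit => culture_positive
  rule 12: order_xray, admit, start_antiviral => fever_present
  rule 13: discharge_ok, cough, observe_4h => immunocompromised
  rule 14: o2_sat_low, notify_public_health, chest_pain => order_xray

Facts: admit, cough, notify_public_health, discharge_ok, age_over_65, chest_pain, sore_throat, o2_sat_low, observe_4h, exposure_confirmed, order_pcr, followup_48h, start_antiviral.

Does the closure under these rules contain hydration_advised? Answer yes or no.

Round 1: rule 7 [observe_4h, notify_public_health => cond_2]; rule 8 [order_pcr, observe_4h => cond_1]; rule 10 [age_over_65 => rash]; rule 11 [admit => culture_positive]; rule 13 [discharge_ok, cough, observe_4h => immunocompromised]; rule 14 [o2_sat_low, notify_public_health, chest_pain => order_xray]. New: cond_2, cond_1, rash, culture_positive, immunocompromised, order_xray.
Round 2: rule 4 [culture_positive, chest_pain => high_risk]; rule 6 [exposure_confirmed, rash => cond_3]; rule 9 [immunocompromised, rash => rapid_test_pos]; rule 12 [order_xray, admit, start_antiviral => fever_present]. New: high_risk, cond_3, rapid_test_pos, fever_present.
Round 3: rule 2 [rapid_test_pos, fever_present => isolate]. New: isolate.
Round 4: rule 3 [isolate, high_risk => hydration_advised]. New: hydration_advised.
hydration_advised appears in round 4, so it is derivable.

yes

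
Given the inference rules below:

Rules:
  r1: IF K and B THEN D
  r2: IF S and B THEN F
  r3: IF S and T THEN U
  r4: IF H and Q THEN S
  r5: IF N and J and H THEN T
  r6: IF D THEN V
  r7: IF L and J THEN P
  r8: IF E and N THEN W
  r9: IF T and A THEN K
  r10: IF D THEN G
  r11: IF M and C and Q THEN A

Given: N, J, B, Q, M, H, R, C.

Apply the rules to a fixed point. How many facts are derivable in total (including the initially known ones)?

17

Round 1 fires r4, r5, r11, giving S, T, A.
Round 2 fires r2, r3, r9, giving F, U, K.
Round 3 fires r1, giving D.
Round 4 fires r6, r10, giving V, G.
Closure: {A, B, C, D, F, G, H, J, K, M, N, Q, R, S, T, U, V} — 17 facts.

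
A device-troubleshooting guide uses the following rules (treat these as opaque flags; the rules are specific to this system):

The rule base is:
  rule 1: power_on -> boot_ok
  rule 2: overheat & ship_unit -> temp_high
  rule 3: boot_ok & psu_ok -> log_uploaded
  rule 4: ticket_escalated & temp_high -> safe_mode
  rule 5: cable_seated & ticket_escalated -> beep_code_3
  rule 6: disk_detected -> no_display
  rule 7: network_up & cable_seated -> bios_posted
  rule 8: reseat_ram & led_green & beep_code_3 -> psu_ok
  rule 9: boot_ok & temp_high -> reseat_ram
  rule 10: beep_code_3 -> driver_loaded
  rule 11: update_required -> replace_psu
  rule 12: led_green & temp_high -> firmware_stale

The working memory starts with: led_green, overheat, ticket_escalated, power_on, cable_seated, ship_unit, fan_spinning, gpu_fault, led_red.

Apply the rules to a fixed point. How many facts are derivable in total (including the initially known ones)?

Round 1: rule 1 [power_on -> boot_ok]; rule 2 [overheat & ship_unit -> temp_high]; rule 5 [cable_seated & ticket_escalated -> beep_code_3]. New: boot_ok, temp_high, beep_code_3.
Round 2: rule 4 [ticket_escalated & temp_high -> safe_mode]; rule 9 [boot_ok & temp_high -> reseat_ram]; rule 10 [beep_code_3 -> driver_loaded]; rule 12 [led_green & temp_high -> firmware_stale]. New: safe_mode, reseat_ram, driver_loaded, firmware_stale.
Round 3: rule 8 [reseat_ram & led_green & beep_code_3 -> psu_ok]. New: psu_ok.
Round 4: rule 3 [boot_ok & psu_ok -> log_uploaded]. New: log_uploaded.
Closure: {beep_code_3, boot_ok, cable_seated, driver_loaded, fan_spinning, firmware_stale, gpu_fault, led_green, led_red, log_uploaded, overheat, power_on, psu_ok, reseat_ram, safe_mode, ship_unit, temp_high, ticket_escalated} — 18 facts.

18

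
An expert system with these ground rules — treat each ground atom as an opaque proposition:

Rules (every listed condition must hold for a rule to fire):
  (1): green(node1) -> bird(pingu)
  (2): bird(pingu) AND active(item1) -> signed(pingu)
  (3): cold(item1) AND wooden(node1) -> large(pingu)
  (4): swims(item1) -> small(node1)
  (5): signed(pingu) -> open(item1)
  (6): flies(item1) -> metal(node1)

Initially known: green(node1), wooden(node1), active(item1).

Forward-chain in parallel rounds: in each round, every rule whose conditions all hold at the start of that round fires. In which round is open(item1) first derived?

3

Round 1: (1) [green(node1) -> bird(pingu)]. New: bird(pingu).
Round 2: (2) [bird(pingu) AND active(item1) -> signed(pingu)]. New: signed(pingu).
Round 3: (5) [signed(pingu) -> open(item1)]. New: open(item1).
open(item1) first appears in round 3.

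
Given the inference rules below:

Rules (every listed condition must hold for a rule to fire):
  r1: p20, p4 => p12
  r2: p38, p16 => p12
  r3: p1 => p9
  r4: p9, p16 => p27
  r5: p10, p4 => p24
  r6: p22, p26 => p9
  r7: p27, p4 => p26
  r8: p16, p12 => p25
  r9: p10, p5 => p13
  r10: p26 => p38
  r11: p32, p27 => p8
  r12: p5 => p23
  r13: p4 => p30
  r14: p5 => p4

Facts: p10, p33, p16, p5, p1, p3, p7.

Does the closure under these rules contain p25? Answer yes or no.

Round 1 — r3, r9, r12, r14, derive p9, p13, p23, p4.
Round 2 — r4, r5, r13, derive p27, p24, p30.
Round 3 — r7, derive p26.
Round 4 — r10, derive p38.
Round 5 — r2, derive p12.
Round 6 — r8, derive p25.
p25 appears in round 6, so it is derivable.

yes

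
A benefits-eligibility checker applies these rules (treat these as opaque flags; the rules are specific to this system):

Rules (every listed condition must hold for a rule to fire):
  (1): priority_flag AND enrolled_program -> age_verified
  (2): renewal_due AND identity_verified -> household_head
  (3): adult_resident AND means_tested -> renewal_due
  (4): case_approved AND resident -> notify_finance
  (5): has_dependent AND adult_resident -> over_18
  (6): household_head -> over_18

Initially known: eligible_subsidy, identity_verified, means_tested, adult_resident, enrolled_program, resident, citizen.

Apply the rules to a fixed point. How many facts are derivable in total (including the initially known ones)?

10

Round 1 fires (3), giving renewal_due.
Round 2 fires (2), giving household_head.
Round 3 fires (6), giving over_18.
Closure: {adult_resident, citizen, eligible_subsidy, enrolled_program, household_head, identity_verified, means_tested, over_18, renewal_due, resident} — 10 facts.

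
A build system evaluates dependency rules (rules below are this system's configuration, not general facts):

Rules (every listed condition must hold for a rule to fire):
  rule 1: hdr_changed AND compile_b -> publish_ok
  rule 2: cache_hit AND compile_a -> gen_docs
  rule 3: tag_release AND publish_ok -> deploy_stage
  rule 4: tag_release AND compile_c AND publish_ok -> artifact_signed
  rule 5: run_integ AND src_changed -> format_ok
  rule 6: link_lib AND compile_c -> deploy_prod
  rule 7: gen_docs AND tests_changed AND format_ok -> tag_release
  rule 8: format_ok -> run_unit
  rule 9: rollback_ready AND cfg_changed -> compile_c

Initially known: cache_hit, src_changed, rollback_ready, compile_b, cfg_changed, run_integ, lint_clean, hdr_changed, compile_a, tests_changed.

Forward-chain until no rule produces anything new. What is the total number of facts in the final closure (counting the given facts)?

18

Round 1 fires rule 1, rule 2, rule 5, rule 9, giving publish_ok, gen_docs, format_ok, compile_c.
Round 2 fires rule 7, rule 8, giving tag_release, run_unit.
Round 3 fires rule 3, rule 4, giving deploy_stage, artifact_signed.
Closure: {artifact_signed, cache_hit, cfg_changed, compile_a, compile_b, compile_c, deploy_stage, format_ok, gen_docs, hdr_changed, lint_clean, publish_ok, rollback_ready, run_integ, run_unit, src_changed, tag_release, tests_changed} — 18 facts.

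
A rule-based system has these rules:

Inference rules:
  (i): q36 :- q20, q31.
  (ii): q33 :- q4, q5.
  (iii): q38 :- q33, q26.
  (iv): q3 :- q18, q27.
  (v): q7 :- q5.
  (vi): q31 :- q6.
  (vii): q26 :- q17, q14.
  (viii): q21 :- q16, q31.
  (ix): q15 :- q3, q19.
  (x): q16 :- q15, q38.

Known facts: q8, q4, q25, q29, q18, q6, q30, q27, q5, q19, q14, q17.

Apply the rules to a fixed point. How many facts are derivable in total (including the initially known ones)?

Round 1: (ii) [q33 :- q4, q5.]; (iv) [q3 :- q18, q27.]; (v) [q7 :- q5.]; (vi) [q31 :- q6.]; (vii) [q26 :- q17, q14.]. New: q33, q3, q7, q31, q26.
Round 2: (iii) [q38 :- q33, q26.]; (ix) [q15 :- q3, q19.]. New: q38, q15.
Round 3: (x) [q16 :- q15, q38.]. New: q16.
Round 4: (viii) [q21 :- q16, q31.]. New: q21.
Closure: {q14, q15, q16, q17, q18, q19, q21, q25, q26, q27, q29, q3, q30, q31, q33, q38, q4, q5, q6, q7, q8} — 21 facts.

21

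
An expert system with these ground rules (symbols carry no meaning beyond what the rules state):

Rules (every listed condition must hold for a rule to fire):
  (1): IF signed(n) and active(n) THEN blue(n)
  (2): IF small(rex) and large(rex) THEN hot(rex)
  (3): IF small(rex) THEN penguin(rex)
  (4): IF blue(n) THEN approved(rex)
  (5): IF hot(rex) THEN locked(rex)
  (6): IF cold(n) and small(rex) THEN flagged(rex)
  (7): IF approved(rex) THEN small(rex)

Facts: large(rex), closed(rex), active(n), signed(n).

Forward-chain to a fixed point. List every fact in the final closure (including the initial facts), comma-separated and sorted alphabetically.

active(n), approved(rex), blue(n), closed(rex), hot(rex), large(rex), locked(rex), penguin(rex), signed(n), small(rex)

Round 1 — (1), derive blue(n).
Round 2 — (4), derive approved(rex).
Round 3 — (7), derive small(rex).
Round 4 — (2), (3), derive hot(rex), penguin(rex).
Round 5 — (5), derive locked(rex).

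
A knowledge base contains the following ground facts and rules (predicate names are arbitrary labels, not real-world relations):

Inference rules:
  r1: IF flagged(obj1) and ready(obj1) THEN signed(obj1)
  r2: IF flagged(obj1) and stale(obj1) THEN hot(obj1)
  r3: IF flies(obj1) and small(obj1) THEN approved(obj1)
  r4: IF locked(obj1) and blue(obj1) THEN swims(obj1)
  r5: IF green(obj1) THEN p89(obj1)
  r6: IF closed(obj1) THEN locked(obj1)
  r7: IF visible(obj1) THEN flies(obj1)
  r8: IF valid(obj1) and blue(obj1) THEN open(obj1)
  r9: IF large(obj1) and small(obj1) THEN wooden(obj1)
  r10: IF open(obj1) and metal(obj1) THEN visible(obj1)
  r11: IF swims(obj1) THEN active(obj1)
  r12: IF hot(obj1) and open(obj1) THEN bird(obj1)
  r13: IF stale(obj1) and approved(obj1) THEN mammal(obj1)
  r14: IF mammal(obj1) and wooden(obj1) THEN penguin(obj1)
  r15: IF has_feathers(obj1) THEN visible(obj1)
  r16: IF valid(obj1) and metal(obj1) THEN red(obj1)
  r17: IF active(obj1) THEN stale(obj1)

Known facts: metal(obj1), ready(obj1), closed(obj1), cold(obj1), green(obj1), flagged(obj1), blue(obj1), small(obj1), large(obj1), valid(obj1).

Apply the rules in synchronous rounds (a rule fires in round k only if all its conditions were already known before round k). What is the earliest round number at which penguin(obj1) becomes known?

6

Round 1: r1 [IF flagged(obj1) and ready(obj1) THEN signed(obj1)]; r5 [IF green(obj1) THEN p89(obj1)]; r6 [IF closed(obj1) THEN locked(obj1)]; r8 [IF valid(obj1) and blue(obj1) THEN open(obj1)]; r9 [IF large(obj1) and small(obj1) THEN wooden(obj1)]; r16 [IF valid(obj1) and metal(obj1) THEN red(obj1)]. Adds signed(obj1), p89(obj1), locked(obj1), open(obj1), wooden(obj1), red(obj1).
Round 2: r4 [IF locked(obj1) and blue(obj1) THEN swims(obj1)]; r10 [IF open(obj1) and metal(obj1) THEN visible(obj1)]. Adds swims(obj1), visible(obj1).
Round 3: r7 [IF visible(obj1) THEN flies(obj1)]; r11 [IF swims(obj1) THEN active(obj1)]. Adds flies(obj1), active(obj1).
Round 4: r3 [IF flies(obj1) and small(obj1) THEN approved(obj1)]; r17 [IF active(obj1) THEN stale(obj1)]. Adds approved(obj1), stale(obj1).
Round 5: r2 [IF flagged(obj1) and stale(obj1) THEN hot(obj1)]; r13 [IF stale(obj1) and approved(obj1) THEN mammal(obj1)]. Adds hot(obj1), mammal(obj1).
Round 6: r12 [IF hot(obj1) and open(obj1) THEN bird(obj1)]; r14 [IF mammal(obj1) and wooden(obj1) THEN penguin(obj1)]. Adds bird(obj1), penguin(obj1).
penguin(obj1) first appears in round 6.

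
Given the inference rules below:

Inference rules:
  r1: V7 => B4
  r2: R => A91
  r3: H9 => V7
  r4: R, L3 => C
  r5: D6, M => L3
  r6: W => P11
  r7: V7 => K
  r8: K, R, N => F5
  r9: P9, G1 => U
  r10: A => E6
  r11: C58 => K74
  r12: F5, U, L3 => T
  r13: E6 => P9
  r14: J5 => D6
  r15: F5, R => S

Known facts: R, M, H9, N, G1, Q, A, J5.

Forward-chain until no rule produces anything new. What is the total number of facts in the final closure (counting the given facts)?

Round 1 — r2, r3, r10, r14, derive A91, V7, E6, D6.
Round 2 — r1, r5, r7, r13, derive B4, L3, K, P9.
Round 3 — r4, r8, r9, derive C, F5, U.
Round 4 — r12, r15, derive T, S.
Closure: {A, A91, B4, C, D6, E6, F5, G1, H9, J5, K, L3, M, N, P9, Q, R, S, T, U, V7} — 21 facts.

21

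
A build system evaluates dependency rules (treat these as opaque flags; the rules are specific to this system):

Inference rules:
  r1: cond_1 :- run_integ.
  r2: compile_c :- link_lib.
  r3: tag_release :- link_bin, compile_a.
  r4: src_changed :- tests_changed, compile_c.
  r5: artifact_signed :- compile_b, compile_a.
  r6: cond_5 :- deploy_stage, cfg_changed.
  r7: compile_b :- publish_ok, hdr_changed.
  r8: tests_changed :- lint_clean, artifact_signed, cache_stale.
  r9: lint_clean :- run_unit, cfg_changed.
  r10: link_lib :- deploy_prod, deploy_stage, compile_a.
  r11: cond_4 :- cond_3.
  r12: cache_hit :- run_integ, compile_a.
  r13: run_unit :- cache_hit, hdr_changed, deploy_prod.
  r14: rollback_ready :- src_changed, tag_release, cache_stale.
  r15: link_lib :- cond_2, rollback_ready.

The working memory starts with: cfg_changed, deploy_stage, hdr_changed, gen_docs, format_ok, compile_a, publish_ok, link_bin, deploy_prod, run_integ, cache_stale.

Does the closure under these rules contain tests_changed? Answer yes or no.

yes

Round 1 fires r1, r3, r6, r7, r10, r12, giving cond_1, tag_release, cond_5, compile_b, link_lib, cache_hit.
Round 2 fires r2, r5, r13, giving compile_c, artifact_signed, run_unit.
Round 3 fires r9, giving lint_clean.
Round 4 fires r8, giving tests_changed.
Round 5 fires r4, giving src_changed.
Round 6 fires r14, giving rollback_ready.
tests_changed appears in round 4, so it is derivable.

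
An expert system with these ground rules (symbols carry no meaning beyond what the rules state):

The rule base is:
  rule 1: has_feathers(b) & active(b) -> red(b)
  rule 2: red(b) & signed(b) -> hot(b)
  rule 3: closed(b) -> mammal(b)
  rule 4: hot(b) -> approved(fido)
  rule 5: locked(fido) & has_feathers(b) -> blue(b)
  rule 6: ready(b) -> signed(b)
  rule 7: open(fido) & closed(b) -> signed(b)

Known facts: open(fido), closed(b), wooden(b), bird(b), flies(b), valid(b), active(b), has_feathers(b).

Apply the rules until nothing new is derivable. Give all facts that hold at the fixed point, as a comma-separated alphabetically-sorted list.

active(b), approved(fido), bird(b), closed(b), flies(b), has_feathers(b), hot(b), mammal(b), open(fido), red(b), signed(b), valid(b), wooden(b)

Round 1 fires rule 1, rule 3, rule 7, giving red(b), mammal(b), signed(b).
Round 2 fires rule 2, giving hot(b).
Round 3 fires rule 4, giving approved(fido).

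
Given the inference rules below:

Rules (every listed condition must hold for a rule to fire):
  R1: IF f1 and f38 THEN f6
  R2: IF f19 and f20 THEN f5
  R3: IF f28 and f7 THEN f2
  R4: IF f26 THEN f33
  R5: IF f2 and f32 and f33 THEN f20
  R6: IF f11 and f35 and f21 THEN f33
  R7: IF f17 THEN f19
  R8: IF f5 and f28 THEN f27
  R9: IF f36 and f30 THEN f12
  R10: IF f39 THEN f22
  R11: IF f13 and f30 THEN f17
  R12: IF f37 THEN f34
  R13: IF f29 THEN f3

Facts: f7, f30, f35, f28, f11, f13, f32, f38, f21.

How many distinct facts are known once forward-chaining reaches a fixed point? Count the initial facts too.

[1] R3 [IF f28 and f7 THEN f2]; R6 [IF f11 and f35 and f21 THEN f33]; R11 [IF f13 and f30 THEN f17]. ⇒ new: f2, f33, f17.
[2] R5 [IF f2 and f32 and f33 THEN f20]; R7 [IF f17 THEN f19]. ⇒ new: f20, f19.
[3] R2 [IF f19 and f20 THEN f5]. ⇒ new: f5.
[4] R8 [IF f5 and f28 THEN f27]. ⇒ new: f27.
Closure: {f11, f13, f17, f19, f2, f20, f21, f27, f28, f30, f32, f33, f35, f38, f5, f7} — 16 facts.

16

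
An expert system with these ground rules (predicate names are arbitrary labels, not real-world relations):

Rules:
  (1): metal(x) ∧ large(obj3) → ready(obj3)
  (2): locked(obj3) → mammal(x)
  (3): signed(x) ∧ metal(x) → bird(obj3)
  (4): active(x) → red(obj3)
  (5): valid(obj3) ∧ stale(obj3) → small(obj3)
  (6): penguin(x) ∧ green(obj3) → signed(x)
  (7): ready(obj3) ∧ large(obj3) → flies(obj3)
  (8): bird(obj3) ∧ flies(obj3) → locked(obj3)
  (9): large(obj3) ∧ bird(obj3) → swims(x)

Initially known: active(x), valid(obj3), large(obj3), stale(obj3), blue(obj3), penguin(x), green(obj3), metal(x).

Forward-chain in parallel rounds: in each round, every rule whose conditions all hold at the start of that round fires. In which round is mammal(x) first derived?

Round 1: (1) [metal(x) ∧ large(obj3) → ready(obj3)]; (4) [active(x) → red(obj3)]; (5) [valid(obj3) ∧ stale(obj3) → small(obj3)]; (6) [penguin(x) ∧ green(obj3) → signed(x)]. New: ready(obj3), red(obj3), small(obj3), signed(x).
Round 2: (3) [signed(x) ∧ metal(x) → bird(obj3)]; (7) [ready(obj3) ∧ large(obj3) → flies(obj3)]. New: bird(obj3), flies(obj3).
Round 3: (8) [bird(obj3) ∧ flies(obj3) → locked(obj3)]; (9) [large(obj3) ∧ bird(obj3) → swims(x)]. New: locked(obj3), swims(x).
Round 4: (2) [locked(obj3) → mammal(x)]. New: mammal(x).
mammal(x) first appears in round 4.

4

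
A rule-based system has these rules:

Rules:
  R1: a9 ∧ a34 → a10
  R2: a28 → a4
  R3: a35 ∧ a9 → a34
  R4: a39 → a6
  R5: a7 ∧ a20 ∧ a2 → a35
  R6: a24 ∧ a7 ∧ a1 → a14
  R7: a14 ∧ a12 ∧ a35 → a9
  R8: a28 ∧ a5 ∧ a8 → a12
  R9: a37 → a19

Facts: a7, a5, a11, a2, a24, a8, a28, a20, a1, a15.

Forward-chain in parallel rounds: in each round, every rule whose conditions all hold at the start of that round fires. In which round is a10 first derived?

[1] R2 [a28 → a4]; R5 [a7 ∧ a20 ∧ a2 → a35]; R6 [a24 ∧ a7 ∧ a1 → a14]; R8 [a28 ∧ a5 ∧ a8 → a12]. ⇒ new: a4, a35, a14, a12.
[2] R7 [a14 ∧ a12 ∧ a35 → a9]. ⇒ new: a9.
[3] R3 [a35 ∧ a9 → a34]. ⇒ new: a34.
[4] R1 [a9 ∧ a34 → a10]. ⇒ new: a10.
a10 first appears in round 4.

4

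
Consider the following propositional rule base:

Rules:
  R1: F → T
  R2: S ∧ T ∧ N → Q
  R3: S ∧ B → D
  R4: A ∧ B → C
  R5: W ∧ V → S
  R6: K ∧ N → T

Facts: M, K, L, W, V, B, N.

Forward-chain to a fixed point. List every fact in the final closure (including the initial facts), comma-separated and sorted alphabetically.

[1] R5 [W ∧ V → S]; R6 [K ∧ N → T]. ⇒ new: S, T.
[2] R2 [S ∧ T ∧ N → Q]; R3 [S ∧ B → D]. ⇒ new: Q, D.

B, D, K, L, M, N, Q, S, T, V, W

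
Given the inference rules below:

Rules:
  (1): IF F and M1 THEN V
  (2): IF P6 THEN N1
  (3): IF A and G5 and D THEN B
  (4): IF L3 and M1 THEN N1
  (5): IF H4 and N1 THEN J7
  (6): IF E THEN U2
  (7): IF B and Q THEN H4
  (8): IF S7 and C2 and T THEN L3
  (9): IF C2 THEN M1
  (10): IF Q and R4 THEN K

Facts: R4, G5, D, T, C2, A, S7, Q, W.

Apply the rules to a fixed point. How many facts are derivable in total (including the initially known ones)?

Round 1: (3) [IF A and G5 and D THEN B]; (8) [IF S7 and C2 and T THEN L3]; (9) [IF C2 THEN M1]; (10) [IF Q and R4 THEN K]. Adds B, L3, M1, K.
Round 2: (4) [IF L3 and M1 THEN N1]; (7) [IF B and Q THEN H4]. Adds N1, H4.
Round 3: (5) [IF H4 and N1 THEN J7]. Adds J7.
Closure: {A, B, C2, D, G5, H4, J7, K, L3, M1, N1, Q, R4, S7, T, W} — 16 facts.

16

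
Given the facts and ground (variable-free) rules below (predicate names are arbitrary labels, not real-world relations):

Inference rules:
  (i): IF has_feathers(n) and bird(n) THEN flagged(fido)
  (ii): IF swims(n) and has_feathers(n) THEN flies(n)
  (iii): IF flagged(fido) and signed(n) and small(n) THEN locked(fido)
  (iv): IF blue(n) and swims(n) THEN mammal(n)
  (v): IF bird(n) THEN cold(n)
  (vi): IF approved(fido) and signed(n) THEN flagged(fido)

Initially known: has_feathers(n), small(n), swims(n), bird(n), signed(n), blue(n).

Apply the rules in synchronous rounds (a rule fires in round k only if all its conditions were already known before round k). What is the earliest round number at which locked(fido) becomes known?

2

Round 1 fires (i), (ii), (iv), (v), giving flagged(fido), flies(n), mammal(n), cold(n).
Round 2 fires (iii), giving locked(fido).
locked(fido) first appears in round 2.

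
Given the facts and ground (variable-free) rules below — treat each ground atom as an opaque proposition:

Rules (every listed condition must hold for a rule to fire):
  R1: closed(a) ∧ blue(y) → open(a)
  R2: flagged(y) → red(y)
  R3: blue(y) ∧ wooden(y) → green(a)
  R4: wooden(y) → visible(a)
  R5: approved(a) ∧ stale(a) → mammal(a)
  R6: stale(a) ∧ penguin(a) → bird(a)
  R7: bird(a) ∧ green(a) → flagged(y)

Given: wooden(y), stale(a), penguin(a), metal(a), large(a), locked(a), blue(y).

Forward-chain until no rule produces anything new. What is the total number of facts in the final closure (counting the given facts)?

[1] R3 [blue(y) ∧ wooden(y) → green(a)]; R4 [wooden(y) → visible(a)]; R6 [stale(a) ∧ penguin(a) → bird(a)]. ⇒ new: green(a), visible(a), bird(a).
[2] R7 [bird(a) ∧ green(a) → flagged(y)]. ⇒ new: flagged(y).
[3] R2 [flagged(y) → red(y)]. ⇒ new: red(y).
Closure: {bird(a), blue(y), flagged(y), green(a), large(a), locked(a), metal(a), penguin(a), red(y), stale(a), visible(a), wooden(y)} — 12 facts.

12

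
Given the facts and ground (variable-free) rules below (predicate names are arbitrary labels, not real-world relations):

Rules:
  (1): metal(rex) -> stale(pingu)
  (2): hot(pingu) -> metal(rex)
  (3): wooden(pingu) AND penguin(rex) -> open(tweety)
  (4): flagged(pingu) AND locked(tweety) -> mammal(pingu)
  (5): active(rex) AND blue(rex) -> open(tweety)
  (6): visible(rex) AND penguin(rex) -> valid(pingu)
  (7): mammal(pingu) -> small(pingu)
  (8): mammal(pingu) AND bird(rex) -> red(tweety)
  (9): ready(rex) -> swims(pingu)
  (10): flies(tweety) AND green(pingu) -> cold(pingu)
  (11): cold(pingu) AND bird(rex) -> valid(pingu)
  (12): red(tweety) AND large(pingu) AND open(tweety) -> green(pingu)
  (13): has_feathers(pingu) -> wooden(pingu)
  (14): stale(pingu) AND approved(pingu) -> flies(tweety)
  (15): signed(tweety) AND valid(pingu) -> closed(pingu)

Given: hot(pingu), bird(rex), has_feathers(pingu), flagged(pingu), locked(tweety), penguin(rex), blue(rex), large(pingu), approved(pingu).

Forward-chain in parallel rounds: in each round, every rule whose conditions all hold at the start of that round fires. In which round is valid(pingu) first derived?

Round 1: (2) [hot(pingu) -> metal(rex)]; (4) [flagged(pingu) AND locked(tweety) -> mammal(pingu)]; (13) [has_feathers(pingu) -> wooden(pingu)]. Adds metal(rex), mammal(pingu), wooden(pingu).
Round 2: (1) [metal(rex) -> stale(pingu)]; (3) [wooden(pingu) AND penguin(rex) -> open(tweety)]; (7) [mammal(pingu) -> small(pingu)]; (8) [mammal(pingu) AND bird(rex) -> red(tweety)]. Adds stale(pingu), open(tweety), small(pingu), red(tweety).
Round 3: (12) [red(tweety) AND large(pingu) AND open(tweety) -> green(pingu)]; (14) [stale(pingu) AND approved(pingu) -> flies(tweety)]. Adds green(pingu), flies(tweety).
Round 4: (10) [flies(tweety) AND green(pingu) -> cold(pingu)]. Adds cold(pingu).
Round 5: (11) [cold(pingu) AND bird(rex) -> valid(pingu)]. Adds valid(pingu).
valid(pingu) first appears in round 5.

5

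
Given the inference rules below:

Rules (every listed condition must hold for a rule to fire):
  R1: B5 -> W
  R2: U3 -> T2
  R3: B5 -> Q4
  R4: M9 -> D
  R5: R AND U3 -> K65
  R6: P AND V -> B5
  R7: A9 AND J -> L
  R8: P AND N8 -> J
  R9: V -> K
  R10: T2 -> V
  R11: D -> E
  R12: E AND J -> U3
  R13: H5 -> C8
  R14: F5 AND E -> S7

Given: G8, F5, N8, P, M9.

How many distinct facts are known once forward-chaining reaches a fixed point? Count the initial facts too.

Round 1: R4 [M9 -> D]; R8 [P AND N8 -> J]. New: D, J.
Round 2: R11 [D -> E]. New: E.
Round 3: R12 [E AND J -> U3]; R14 [F5 AND E -> S7]. New: U3, S7.
Round 4: R2 [U3 -> T2]. New: T2.
Round 5: R10 [T2 -> V]. New: V.
Round 6: R6 [P AND V -> B5]; R9 [V -> K]. New: B5, K.
Round 7: R1 [B5 -> W]; R3 [B5 -> Q4]. New: W, Q4.
Closure: {B5, D, E, F5, G8, J, K, M9, N8, P, Q4, S7, T2, U3, V, W} — 16 facts.

16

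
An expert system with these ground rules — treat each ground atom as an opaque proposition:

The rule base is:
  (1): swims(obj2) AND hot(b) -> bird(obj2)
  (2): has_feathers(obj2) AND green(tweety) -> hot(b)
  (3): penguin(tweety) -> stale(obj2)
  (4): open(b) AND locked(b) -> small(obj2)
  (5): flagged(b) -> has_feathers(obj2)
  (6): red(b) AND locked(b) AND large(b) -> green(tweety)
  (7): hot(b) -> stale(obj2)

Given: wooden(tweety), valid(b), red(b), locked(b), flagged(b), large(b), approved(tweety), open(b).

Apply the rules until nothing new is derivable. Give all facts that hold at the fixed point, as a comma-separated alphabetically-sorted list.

approved(tweety), flagged(b), green(tweety), has_feathers(obj2), hot(b), large(b), locked(b), open(b), red(b), small(obj2), stale(obj2), valid(b), wooden(tweety)

Round 1 fires (4), (5), (6), giving small(obj2), has_feathers(obj2), green(tweety).
Round 2 fires (2), giving hot(b).
Round 3 fires (7), giving stale(obj2).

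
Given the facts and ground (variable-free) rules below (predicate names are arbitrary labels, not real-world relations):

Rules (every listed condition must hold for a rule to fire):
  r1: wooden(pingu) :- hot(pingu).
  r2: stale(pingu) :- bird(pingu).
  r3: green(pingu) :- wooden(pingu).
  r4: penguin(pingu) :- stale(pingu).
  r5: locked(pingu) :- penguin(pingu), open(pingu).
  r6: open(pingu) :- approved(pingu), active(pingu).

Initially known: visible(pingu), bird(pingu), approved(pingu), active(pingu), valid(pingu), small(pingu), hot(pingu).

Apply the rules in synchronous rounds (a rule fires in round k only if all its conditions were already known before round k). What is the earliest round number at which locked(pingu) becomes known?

3

Round 1 fires r1, r2, r6, giving wooden(pingu), stale(pingu), open(pingu).
Round 2 fires r3, r4, giving green(pingu), penguin(pingu).
Round 3 fires r5, giving locked(pingu).
locked(pingu) first appears in round 3.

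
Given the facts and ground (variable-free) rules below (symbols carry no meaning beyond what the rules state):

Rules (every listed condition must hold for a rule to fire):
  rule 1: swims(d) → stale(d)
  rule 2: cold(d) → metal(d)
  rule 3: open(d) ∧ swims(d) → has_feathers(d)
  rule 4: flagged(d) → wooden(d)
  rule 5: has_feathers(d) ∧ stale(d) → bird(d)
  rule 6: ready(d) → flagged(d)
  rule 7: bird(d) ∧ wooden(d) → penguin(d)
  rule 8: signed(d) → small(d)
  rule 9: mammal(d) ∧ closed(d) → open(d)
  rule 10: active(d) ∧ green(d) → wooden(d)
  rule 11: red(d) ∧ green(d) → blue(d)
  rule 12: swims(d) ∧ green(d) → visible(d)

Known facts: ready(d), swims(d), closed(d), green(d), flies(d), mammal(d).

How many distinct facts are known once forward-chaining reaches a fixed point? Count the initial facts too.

[1] rule 1 [swims(d) → stale(d)]; rule 6 [ready(d) → flagged(d)]; rule 9 [mammal(d) ∧ closed(d) → open(d)]; rule 12 [swims(d) ∧ green(d) → visible(d)]. ⇒ new: stale(d), flagged(d), open(d), visible(d).
[2] rule 3 [open(d) ∧ swims(d) → has_feathers(d)]; rule 4 [flagged(d) → wooden(d)]. ⇒ new: has_feathers(d), wooden(d).
[3] rule 5 [has_feathers(d) ∧ stale(d) → bird(d)]. ⇒ new: bird(d).
[4] rule 7 [bird(d) ∧ wooden(d) → penguin(d)]. ⇒ new: penguin(d).
Closure: {bird(d), closed(d), flagged(d), flies(d), green(d), has_feathers(d), mammal(d), open(d), penguin(d), ready(d), stale(d), swims(d), visible(d), wooden(d)} — 14 facts.

14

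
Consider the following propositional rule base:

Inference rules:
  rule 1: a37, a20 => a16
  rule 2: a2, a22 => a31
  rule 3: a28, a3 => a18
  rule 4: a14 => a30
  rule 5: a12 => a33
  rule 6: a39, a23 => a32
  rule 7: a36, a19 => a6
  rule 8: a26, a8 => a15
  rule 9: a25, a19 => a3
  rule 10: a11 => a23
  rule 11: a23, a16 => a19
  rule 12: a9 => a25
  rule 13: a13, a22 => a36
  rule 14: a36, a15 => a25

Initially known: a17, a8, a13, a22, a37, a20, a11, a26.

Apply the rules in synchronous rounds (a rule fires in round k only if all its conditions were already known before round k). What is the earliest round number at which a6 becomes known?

Round 1: rule 1 [a37, a20 => a16]; rule 8 [a26, a8 => a15]; rule 10 [a11 => a23]; rule 13 [a13, a22 => a36]. Adds a16, a15, a23, a36.
Round 2: rule 11 [a23, a16 => a19]; rule 14 [a36, a15 => a25]. Adds a19, a25.
Round 3: rule 7 [a36, a19 => a6]; rule 9 [a25, a19 => a3]. Adds a6, a3.
a6 first appears in round 3.

3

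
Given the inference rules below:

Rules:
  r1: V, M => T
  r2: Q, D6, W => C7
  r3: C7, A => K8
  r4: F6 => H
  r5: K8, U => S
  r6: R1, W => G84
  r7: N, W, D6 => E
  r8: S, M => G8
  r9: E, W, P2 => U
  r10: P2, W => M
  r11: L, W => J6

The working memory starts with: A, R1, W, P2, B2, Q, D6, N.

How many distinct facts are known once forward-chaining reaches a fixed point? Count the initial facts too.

Round 1 fires r2, r6, r7, r10, giving C7, G84, E, M.
Round 2 fires r3, r9, giving K8, U.
Round 3 fires r5, giving S.
Round 4 fires r8, giving G8.
Closure: {A, B2, C7, D6, E, G8, G84, K8, M, N, P2, Q, R1, S, U, W} — 16 facts.

16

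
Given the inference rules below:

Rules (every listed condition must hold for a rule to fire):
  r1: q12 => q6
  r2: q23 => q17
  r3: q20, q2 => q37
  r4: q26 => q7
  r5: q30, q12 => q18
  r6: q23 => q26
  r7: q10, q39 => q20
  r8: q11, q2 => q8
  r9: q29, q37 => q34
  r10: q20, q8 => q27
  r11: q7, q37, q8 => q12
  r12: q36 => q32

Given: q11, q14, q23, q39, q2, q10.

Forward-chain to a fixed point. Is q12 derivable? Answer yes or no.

yes

Round 1: r2 [q23 => q17]; r6 [q23 => q26]; r7 [q10, q39 => q20]; r8 [q11, q2 => q8]. New: q17, q26, q20, q8.
Round 2: r3 [q20, q2 => q37]; r4 [q26 => q7]; r10 [q20, q8 => q27]. New: q37, q7, q27.
Round 3: r11 [q7, q37, q8 => q12]. New: q12.
Round 4: r1 [q12 => q6]. New: q6.
q12 appears in round 3, so it is derivable.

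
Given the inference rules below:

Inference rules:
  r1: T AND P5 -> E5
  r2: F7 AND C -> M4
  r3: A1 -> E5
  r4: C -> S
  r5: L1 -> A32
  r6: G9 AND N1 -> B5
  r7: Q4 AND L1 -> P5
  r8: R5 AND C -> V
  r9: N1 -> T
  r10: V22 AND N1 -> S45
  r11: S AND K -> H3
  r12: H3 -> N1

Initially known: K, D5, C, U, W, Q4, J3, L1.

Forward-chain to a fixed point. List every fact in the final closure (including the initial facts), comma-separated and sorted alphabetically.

Round 1: r4 [C -> S]; r5 [L1 -> A32]; r7 [Q4 AND L1 -> P5]. Adds S, A32, P5.
Round 2: r11 [S AND K -> H3]. Adds H3.
Round 3: r12 [H3 -> N1]. Adds N1.
Round 4: r9 [N1 -> T]. Adds T.
Round 5: r1 [T AND P5 -> E5]. Adds E5.

A32, C, D5, E5, H3, J3, K, L1, N1, P5, Q4, S, T, U, W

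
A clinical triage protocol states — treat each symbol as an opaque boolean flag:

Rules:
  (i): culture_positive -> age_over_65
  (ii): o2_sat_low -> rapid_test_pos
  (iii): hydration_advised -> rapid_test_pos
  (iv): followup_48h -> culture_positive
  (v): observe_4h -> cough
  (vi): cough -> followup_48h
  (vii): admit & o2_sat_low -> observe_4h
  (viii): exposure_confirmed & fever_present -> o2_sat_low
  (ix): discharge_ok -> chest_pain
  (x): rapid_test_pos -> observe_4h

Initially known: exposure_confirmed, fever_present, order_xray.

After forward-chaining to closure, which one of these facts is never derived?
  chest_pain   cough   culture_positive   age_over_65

chest_pain

Round 1: (viii) [exposure_confirmed & fever_present -> o2_sat_low]. Adds o2_sat_low.
Round 2: (ii) [o2_sat_low -> rapid_test_pos]. Adds rapid_test_pos.
Round 3: (x) [rapid_test_pos -> observe_4h]. Adds observe_4h.
Round 4: (v) [observe_4h -> cough]. Adds cough.
Round 5: (vi) [cough -> followup_48h]. Adds followup_48h.
Round 6: (iv) [followup_48h -> culture_positive]. Adds culture_positive.
Round 7: (i) [culture_positive -> age_over_65]. Adds age_over_65.
Derived: age_over_65 (round 7), cough (round 4), culture_positive (round 6). chest_pain never appears in any round.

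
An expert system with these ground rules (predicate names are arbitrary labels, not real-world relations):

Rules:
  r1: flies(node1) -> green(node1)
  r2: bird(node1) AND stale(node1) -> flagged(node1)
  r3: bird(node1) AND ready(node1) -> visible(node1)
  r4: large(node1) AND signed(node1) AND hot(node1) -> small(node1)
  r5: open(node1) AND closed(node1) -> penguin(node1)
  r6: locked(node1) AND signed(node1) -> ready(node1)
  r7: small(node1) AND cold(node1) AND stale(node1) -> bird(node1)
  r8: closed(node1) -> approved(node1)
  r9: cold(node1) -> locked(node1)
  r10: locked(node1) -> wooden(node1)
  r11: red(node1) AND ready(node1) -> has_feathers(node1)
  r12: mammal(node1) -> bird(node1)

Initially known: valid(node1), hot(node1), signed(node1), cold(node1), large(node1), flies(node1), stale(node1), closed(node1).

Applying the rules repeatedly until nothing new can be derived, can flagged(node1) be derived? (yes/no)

Round 1 fires r1, r4, r8, r9, giving green(node1), small(node1), approved(node1), locked(node1).
Round 2 fires r6, r7, r10, giving ready(node1), bird(node1), wooden(node1).
Round 3 fires r2, r3, giving flagged(node1), visible(node1).
flagged(node1) appears in round 3, so it is derivable.

yes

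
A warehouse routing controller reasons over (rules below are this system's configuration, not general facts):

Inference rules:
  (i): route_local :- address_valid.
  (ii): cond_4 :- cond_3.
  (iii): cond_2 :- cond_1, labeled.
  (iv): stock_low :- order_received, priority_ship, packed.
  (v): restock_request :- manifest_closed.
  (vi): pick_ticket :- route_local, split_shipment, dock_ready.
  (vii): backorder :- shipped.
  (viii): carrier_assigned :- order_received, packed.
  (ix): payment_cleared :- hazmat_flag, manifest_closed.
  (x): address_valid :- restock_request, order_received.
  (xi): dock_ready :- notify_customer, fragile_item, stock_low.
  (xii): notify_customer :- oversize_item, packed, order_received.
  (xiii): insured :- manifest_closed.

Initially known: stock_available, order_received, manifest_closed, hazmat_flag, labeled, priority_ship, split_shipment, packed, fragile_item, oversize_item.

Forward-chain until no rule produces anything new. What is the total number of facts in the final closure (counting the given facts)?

Round 1: (iv) [stock_low :- order_received, priority_ship, packed.]; (v) [restock_request :- manifest_closed.]; (viii) [carrier_assigned :- order_received, packed.]; (ix) [payment_cleared :- hazmat_flag, manifest_closed.]; (xii) [notify_customer :- oversize_item, packed, order_received.]; (xiii) [insured :- manifest_closed.]. New: stock_low, restock_request, carrier_assigned, payment_cleared, notify_customer, insured.
Round 2: (x) [address_valid :- restock_request, order_received.]; (xi) [dock_ready :- notify_customer, fragile_item, stock_low.]. New: address_valid, dock_ready.
Round 3: (i) [route_local :- address_valid.]. New: route_local.
Round 4: (vi) [pick_ticket :- route_local, split_shipment, dock_ready.]. New: pick_ticket.
Closure: {address_valid, carrier_assigned, dock_ready, fragile_item, hazmat_flag, insured, labeled, manifest_closed, notify_customer, order_received, oversize_item, packed, payment_cleared, pick_ticket, priority_ship, restock_request, route_local, split_shipment, stock_available, stock_low} — 20 facts.

20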